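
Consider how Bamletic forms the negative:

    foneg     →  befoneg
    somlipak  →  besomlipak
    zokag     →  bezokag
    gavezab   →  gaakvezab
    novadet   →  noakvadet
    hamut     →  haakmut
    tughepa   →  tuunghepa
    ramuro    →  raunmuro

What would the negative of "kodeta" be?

"kodeta" ends in -a. The one such stem in the data (tughepa → tuunghepa) inserts -un- after the first vowel (as does ramuro), so the same rule applies.
The other patterns: stems ending in -g or -k add the prefix be-; stems ending in -b or -t insert -ak- after the first vowel.
So kodeta → koundeta.

koundeta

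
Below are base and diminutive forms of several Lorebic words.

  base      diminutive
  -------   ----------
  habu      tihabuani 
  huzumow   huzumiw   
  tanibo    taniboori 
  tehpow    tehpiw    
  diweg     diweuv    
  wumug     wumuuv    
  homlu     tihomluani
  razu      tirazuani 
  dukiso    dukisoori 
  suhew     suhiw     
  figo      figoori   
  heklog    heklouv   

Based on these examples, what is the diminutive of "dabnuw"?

dabniw

dukiso and heklog both have last vowel 'o' yet inflect differently (dukisoori, heklouv), so the last vowel is not what conditions the rule; the final letter is.
"dabnuw" ends in -w. The stems ending in -w (huzumow → huzumiw, tehpow → tehpiw, suhew → suhiw) change the last vowel to 'i'.
So dabnuw → dabniw.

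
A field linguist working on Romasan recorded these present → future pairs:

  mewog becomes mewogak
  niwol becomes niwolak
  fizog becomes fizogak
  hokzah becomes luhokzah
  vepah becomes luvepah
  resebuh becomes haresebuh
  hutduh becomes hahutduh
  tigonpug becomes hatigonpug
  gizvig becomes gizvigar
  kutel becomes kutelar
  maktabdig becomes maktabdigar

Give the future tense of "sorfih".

sorfihar

"sorfih" has last vowel 'i'. The stems whose last vowel is 'i' (gizvig → gizvigar, maktabdig → maktabdigar) add -ar.
The other patterns: stems whose last vowel is 'o' add -ak; stems whose last vowel is 'a' add the prefix lu-; stems whose last vowel is 'u' add the prefix ha-.
So sorfih → sorfihar.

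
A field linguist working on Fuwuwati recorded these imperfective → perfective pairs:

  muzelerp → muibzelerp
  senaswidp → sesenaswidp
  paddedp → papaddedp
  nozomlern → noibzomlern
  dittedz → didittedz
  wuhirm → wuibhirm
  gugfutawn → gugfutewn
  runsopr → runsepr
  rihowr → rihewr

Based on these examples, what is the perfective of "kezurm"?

keibzurm

paddedp and muzelerp both end in -p yet inflect differently (papaddedp, muibzelerp), so the final letter is not what conditions the rule; the second-to-last letter is.
"kezurm" has second-to-last letter 'r'. The stems whose second-to-last letter is 'r' (muzelerp → muibzelerp, nozomlern → noibzomlern, wuhirm → wuibhirm) insert -ib- after the first vowel.
The other patterns: stems whose second-to-last letter is 'd' repeat the first consonant+vowel as a prefix; stems whose second-to-last letter is 'p' or 'w' change the last vowel to 'e'.
So kezurm → keibzurm.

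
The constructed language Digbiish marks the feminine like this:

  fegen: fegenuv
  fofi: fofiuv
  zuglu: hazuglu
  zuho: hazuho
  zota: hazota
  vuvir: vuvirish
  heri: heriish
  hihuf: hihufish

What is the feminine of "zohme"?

fofi and heri both end in -i yet inflect differently (fofiuv, heriish), so the final letter is not what conditions the rule; the first letter is.
"zohme" begins with z-. The stems beginning with z- (zuglu → hazuglu, zuho → hazuho, zota → hazota) add the prefix ha-.
The other patterns: stems beginning with f- add -uv; stems beginning with h- or v- add -ish.
So zohme → hazohme.

hazohme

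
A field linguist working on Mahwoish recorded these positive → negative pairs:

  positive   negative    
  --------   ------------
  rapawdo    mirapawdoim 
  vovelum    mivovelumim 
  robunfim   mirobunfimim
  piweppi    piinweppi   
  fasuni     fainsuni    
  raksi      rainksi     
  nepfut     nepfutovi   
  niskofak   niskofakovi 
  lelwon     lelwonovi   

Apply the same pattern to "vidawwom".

mividawwomim

robunfim and piweppi both have last vowel 'i' yet inflect differently (mirobunfimim, piinweppi), so the last vowel is not what conditions the rule; the final letter is.
"vidawwom" ends in -m. The stems ending in -m (vovelum → mivovelumim, robunfim → mirobunfimim) add mi- … -im around the stem.
So vidawwom → mividawwomim.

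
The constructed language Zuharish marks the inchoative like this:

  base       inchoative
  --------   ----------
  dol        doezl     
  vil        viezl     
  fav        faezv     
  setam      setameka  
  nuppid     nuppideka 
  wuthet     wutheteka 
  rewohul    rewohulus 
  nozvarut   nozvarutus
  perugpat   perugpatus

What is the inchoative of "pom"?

dol and rewohul both end in -l yet inflect differently (doezl, rewohulus), so the final letter is not what conditions the rule; the number of vowels is.
"pom" has 1 vowel. The stems with 1 vowel (dol → doezl, vil → viezl, fav → faezv) insert -ez- after the first vowel.
The other patterns: stems with 2 vowels add -eka; stems with 3 vowels add -us.
So pom → poezm.

poezm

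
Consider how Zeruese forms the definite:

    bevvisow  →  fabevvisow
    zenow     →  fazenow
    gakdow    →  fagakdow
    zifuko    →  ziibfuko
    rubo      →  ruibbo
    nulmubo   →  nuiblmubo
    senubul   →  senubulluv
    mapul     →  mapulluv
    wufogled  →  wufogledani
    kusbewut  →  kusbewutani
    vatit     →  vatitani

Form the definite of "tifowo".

tiibfowo

bevvisow and zifuko both have last vowel 'o' yet inflect differently (fabevvisow, ziibfuko), so the last vowel is not what conditions the rule; the final letter is.
"tifowo" ends in -o. The stems ending in -o (zifuko → ziibfuko, rubo → ruibbo, nulmubo → nuiblmubo) insert -ib- after the first vowel.
So tifowo → tiibfowo.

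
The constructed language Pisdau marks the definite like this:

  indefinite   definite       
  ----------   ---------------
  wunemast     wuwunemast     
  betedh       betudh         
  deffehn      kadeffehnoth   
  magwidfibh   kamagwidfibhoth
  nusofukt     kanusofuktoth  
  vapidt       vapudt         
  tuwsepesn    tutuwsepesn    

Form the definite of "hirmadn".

hirmudn

wunemast and vapidt both end in -t yet inflect differently (wuwunemast, vapudt), so the final letter is not what conditions the rule; the second-to-last letter is.
"hirmadn" has second-to-last letter 'd'. The stems whose second-to-last letter is 'd' (vapidt → vapudt, betedh → betudh) change the last vowel to 'u'.
So hirmadn → hirmudn.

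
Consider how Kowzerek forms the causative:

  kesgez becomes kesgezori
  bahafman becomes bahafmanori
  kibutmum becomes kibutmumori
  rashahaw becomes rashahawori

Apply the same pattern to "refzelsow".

refzelsowori

Every pair shown (kesgez → kesgezori, bahafman → bahafmanori, kibutmum → kibutmumori, …) follows the same rule: add -ori.
So refzelsow → refzelsowori.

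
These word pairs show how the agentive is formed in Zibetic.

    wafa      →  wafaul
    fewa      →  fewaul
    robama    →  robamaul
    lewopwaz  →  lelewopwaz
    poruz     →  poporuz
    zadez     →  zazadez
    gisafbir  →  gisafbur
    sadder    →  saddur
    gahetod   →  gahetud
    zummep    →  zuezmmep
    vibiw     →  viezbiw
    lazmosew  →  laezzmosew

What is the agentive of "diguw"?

wafa and lewopwaz both have last vowel 'a' yet inflect differently (wafaul, lelewopwaz), so the last vowel is not what conditions the rule; the final letter is.
"diguw" ends in -w. The stems ending in -w (vibiw → viezbiw, lazmosew → laezzmosew) insert -ez- after the first vowel.
So diguw → diezguw.

diezguw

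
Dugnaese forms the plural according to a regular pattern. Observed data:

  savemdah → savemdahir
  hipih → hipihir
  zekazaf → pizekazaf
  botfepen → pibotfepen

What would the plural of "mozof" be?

savemdah and zekazaf both have last vowel 'a' yet inflect differently (savemdahir, pizekazaf), so the last vowel is not what conditions the rule; the final letter is.
"mozof" ends in -f. The one such stem in the data (zekazaf → pizekazaf) adds the prefix pi-, so the same rule applies.
The other pattern: stems ending in -h add -ir.
So mozof → pimozof.

pimozof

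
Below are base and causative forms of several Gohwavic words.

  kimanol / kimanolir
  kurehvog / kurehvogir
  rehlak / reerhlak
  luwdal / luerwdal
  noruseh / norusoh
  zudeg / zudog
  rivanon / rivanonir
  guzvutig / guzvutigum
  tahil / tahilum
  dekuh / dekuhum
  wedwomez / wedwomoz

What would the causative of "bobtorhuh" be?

"bobtorhuh" has last vowel 'u'. The one such stem in the data (dekuh → dekuhum) adds -um, so the same rule applies.
So bobtorhuh → bobtorhuhum.

bobtorhuhum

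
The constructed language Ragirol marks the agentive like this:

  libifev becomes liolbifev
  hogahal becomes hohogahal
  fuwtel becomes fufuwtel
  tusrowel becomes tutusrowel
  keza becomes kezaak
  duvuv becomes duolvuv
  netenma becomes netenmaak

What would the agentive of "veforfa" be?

veforfaak

"veforfa" ends in -a. The stems ending in -a (keza → kezaak, netenma → netenmaak) add -ak.
So veforfa → veforfaak.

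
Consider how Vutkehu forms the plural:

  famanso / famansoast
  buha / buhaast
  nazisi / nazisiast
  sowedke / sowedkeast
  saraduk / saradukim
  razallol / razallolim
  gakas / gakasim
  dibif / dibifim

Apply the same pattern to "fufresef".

famanso and razallol both have last vowel 'o' yet inflect differently (famansoast, razallolim), so the last vowel is not what conditions the rule; whether the stem ends in a vowel or a consonant is.
"fufresef" ends in a consonant. The stems ending in a consonant (saraduk → saradukim, razallol → razallolim, gakas → gakasim) add -im.
The other pattern: stems ending in a vowel add -ast.
So fufresef → fufresefim.

fufresefim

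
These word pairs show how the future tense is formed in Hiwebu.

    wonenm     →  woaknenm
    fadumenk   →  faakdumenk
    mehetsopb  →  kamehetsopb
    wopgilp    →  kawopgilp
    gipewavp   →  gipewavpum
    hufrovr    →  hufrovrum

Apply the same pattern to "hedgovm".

hedgovmum

"hedgovm" has second-to-last letter 'v'. The stems whose second-to-last letter is 'v' (hufrovr → hufrovrum, gipewavp → gipewavpum) add -um.
So hedgovm → hedgovmum.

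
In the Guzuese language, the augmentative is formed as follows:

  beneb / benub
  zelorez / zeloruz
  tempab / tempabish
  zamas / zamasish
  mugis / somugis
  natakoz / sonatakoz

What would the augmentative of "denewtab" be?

denewtabish

beneb and tempab both end in -b yet inflect differently (benub, tempabish), so the final letter is not what conditions the rule; the last vowel is.
"denewtab" has last vowel 'a'. The stems whose last vowel is 'a' (tempab → tempabish, zamas → zamasish) add -ish.
So denewtab → denewtabish.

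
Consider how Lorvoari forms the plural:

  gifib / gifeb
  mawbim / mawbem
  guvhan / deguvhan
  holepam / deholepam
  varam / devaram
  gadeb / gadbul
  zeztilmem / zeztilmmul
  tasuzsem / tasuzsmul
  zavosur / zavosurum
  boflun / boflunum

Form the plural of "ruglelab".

mawbim and holepam both end in -m yet inflect differently (mawbem, deholepam), so the final letter is not what conditions the rule; the last vowel is.
"ruglelab" has last vowel 'a'. The stems whose last vowel is 'a' (guvhan → deguvhan, holepam → deholepam, varam → devaram) add the prefix de-.
The other patterns: stems whose last vowel is 'i' change the last vowel to 'e'; stems whose last vowel is 'e' delete the last vowel and add -ul; stems whose last vowel is 'u' add -um.
So ruglelab → deruglelab.

deruglelab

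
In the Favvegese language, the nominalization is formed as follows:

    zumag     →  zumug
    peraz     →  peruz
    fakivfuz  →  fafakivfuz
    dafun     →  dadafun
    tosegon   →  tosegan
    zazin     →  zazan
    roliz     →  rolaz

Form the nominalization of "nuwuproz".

nuwupraz

peraz and fakivfuz both end in -z yet inflect differently (peruz, fafakivfuz), so the final letter is not what conditions the rule; the last vowel is.
"nuwuproz" has last vowel 'o'. The one such stem in the data (tosegon → tosegan) changes the last vowel to 'a' (as do zazin, roliz), so the same rule applies.
The other patterns: stems whose last vowel is 'a' change the last vowel to 'u'; stems whose last vowel is 'u' repeat the first consonant+vowel as a prefix.
So nuwuproz → nuwupraz.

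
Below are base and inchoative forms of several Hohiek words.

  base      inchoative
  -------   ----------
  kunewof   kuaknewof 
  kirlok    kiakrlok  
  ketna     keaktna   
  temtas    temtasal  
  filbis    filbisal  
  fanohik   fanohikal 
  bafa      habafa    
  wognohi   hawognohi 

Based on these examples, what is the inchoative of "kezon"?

keakzon

kirlok and fanohik both end in -k yet inflect differently (kiakrlok, fanohikal), so the final letter is not what conditions the rule; the first letter is.
"kezon" begins with k-. The stems beginning with k- (kunewof → kuaknewof, kirlok → kiakrlok, ketna → keaktna) insert -ak- after the first vowel.
The other patterns: stems beginning with f- or t- add -al; stems beginning with b- or w- add the prefix ha-.
So kezon → keakzon.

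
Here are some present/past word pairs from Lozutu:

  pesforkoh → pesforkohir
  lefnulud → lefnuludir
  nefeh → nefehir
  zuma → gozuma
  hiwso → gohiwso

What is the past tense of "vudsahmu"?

govudsahmu

pesforkoh and hiwso both have last vowel 'o' yet inflect differently (pesforkohir, gohiwso), so the last vowel is not what conditions the rule; whether the stem ends in a vowel or a consonant is.
"vudsahmu" ends in a vowel. The stems ending in a vowel (zuma → gozuma, hiwso → gohiwso) add the prefix go-.
So vudsahmu → govudsahmu.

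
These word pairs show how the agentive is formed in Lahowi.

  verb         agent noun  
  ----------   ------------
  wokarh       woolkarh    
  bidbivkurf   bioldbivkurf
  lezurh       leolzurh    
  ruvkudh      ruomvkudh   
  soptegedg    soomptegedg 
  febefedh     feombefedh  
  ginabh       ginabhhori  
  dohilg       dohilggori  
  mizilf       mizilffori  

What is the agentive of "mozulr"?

"mozulr" has second-to-last letter 'l'. The stems whose second-to-last letter is 'l' (dohilg → dohilggori, mizilf → mizilffori) double the final consonant and add -ori.
So mozulr → mozulrrori.

mozulrrori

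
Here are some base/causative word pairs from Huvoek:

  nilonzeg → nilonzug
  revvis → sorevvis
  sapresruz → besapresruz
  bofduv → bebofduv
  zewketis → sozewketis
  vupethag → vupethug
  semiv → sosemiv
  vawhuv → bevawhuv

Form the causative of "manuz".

bemanuz

"manuz" has last vowel 'u'. The stems whose last vowel is 'u' (sapresruz → besapresruz, vawhuv → bevawhuv, bofduv → bebofduv) add the prefix be-.
The other patterns: stems whose last vowel is 'i' add the prefix so-; stems whose last vowel is 'a' or 'e' change the last vowel to 'u'.
So manuz → bemanuz.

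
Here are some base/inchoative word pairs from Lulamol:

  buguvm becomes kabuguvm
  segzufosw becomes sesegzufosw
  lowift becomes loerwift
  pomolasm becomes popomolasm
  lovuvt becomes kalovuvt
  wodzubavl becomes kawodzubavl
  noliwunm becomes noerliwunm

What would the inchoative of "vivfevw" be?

buguvm and pomolasm both end in -m yet inflect differently (kabuguvm, popomolasm), so the final letter is not what conditions the rule; the second-to-last letter is.
"vivfevw" has second-to-last letter 'v'. The stems whose second-to-last letter is 'v' (wodzubavl → kawodzubavl, lovuvt → kalovuvt, buguvm → kabuguvm) add the prefix ka-.
So vivfevw → kavivfevw.

kavivfevw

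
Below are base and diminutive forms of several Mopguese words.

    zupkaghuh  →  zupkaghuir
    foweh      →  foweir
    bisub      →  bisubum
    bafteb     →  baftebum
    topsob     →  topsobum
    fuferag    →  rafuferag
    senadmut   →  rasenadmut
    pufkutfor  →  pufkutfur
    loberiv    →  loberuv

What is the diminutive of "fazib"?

zupkaghuh and bisub both have last vowel 'u' yet inflect differently (zupkaghuir, bisubum), so the last vowel is not what conditions the rule; the final letter is.
"fazib" ends in -b. The stems ending in -b (bisub → bisubum, bafteb → baftebum, topsob → topsobum) add -um.
The other patterns: stems ending in -h drop the final letter and add -ir; stems ending in -g or -t add the prefix ra-; stems ending in -r or -v change the last vowel to 'u'.
So fazib → fazibum.

fazibum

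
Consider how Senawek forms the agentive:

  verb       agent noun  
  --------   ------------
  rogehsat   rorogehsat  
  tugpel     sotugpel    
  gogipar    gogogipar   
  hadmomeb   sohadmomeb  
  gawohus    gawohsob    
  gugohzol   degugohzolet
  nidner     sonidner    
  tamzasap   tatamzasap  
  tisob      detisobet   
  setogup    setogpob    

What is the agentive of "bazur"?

bazrob

setogup and tamzasap both end in -p yet inflect differently (setogpob, tatamzasap), so the final letter is not what conditions the rule; the last vowel is.
"bazur" has last vowel 'u'. The stems whose last vowel is 'u' (gawohus → gawohsob, setogup → setogpob) delete the last vowel and add -ob.
So bazur → bazrob.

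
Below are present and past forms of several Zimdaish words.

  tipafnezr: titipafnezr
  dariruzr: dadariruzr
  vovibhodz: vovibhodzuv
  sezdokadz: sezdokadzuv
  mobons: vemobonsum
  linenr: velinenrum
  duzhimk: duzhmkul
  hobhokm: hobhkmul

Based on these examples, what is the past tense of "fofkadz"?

tipafnezr and linenr both end in -r yet inflect differently (titipafnezr, velinenrum), so the final letter is not what conditions the rule; the second-to-last letter is.
"fofkadz" has second-to-last letter 'd'. The stems whose second-to-last letter is 'd' (vovibhodz → vovibhodzuv, sezdokadz → sezdokadzuv) add -uv.
The other patterns: stems whose second-to-last letter is 'z' repeat the first consonant+vowel as a prefix; stems whose second-to-last letter is 'n' add ve- … -um around the stem; stems whose second-to-last letter is 'k' or 'm' delete the last vowel and add -ul.
So fofkadz → fofkadzuv.

fofkadzuv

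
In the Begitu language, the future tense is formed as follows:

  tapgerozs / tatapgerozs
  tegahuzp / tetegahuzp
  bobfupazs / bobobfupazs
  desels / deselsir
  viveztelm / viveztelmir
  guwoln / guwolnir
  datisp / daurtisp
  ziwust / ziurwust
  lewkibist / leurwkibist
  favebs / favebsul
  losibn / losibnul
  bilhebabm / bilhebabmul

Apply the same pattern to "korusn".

tapgerozs and desels both end in -s yet inflect differently (tatapgerozs, deselsir), so the final letter is not what conditions the rule; the second-to-last letter is.
"korusn" has second-to-last letter 's'. The stems whose second-to-last letter is 's' (datisp → daurtisp, ziwust → ziurwust, lewkibist → leurwkibist) insert -ur- after the first vowel.
The other patterns: stems whose second-to-last letter is 'z' repeat the first consonant+vowel as a prefix; stems whose second-to-last letter is 'l' add -ir; stems whose second-to-last letter is 'b' add -ul.
So korusn → kourrusn.

kourrusn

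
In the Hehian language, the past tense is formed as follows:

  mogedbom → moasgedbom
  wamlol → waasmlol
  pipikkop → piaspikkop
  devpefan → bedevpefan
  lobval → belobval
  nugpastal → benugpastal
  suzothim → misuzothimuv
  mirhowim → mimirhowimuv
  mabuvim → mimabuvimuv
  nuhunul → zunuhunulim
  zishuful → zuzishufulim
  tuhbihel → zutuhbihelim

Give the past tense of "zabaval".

wamlol and lobval both end in -l yet inflect differently (waasmlol, belobval), so the final letter is not what conditions the rule; the last vowel is.
"zabaval" has last vowel 'a'. The stems whose last vowel is 'a' (devpefan → bedevpefan, lobval → belobval, nugpastal → benugpastal) add the prefix be-.
So zabaval → bezabaval.

bezabaval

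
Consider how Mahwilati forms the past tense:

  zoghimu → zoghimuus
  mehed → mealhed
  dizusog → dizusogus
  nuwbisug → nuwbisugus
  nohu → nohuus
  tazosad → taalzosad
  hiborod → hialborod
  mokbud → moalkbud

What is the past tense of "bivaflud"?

bialvaflud

hiborod and dizusog both have last vowel 'o' yet inflect differently (hialborod, dizusogus), so the last vowel is not what conditions the rule; the final letter is.
"bivaflud" ends in -d. The stems ending in -d (tazosad → taalzosad, hiborod → hialborod, mehed → mealhed) insert -al- after the first vowel.
The other pattern: stems ending in -g or -u add -us.
So bivaflud → bialvaflud.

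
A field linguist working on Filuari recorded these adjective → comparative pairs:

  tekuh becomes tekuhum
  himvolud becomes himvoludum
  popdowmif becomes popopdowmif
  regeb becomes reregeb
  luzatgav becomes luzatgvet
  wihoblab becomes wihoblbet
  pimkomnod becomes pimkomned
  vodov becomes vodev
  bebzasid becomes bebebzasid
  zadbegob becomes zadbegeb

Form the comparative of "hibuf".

hibufum

regeb and wihoblab both end in -b yet inflect differently (reregeb, wihoblbet), so the final letter is not what conditions the rule; the last vowel is.
"hibuf" has last vowel 'u'. The stems whose last vowel is 'u' (tekuh → tekuhum, himvolud → himvoludum) add -um.
So hibuf → hibufum.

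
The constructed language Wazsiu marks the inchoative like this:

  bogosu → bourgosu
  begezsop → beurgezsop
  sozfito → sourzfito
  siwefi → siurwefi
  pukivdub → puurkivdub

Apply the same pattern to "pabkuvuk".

Every pair shown (bogosu → bourgosu, begezsop → beurgezsop, sozfito → sourzfito, …) follows the same rule: insert -ur- after the first vowel.
So pabkuvuk → paurbkuvuk.

paurbkuvuk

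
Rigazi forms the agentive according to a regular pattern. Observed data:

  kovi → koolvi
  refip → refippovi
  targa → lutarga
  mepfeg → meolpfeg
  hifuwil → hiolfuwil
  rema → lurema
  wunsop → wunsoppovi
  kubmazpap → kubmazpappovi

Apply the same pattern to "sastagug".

saolstagug

targa and kubmazpap both have last vowel 'a' yet inflect differently (lutarga, kubmazpappovi), so the last vowel is not what conditions the rule; the final letter is.
"sastagug" ends in -g. The one such stem in the data (mepfeg → meolpfeg) inserts -ol- after the first vowel (as do kovi, hifuwil), so the same rule applies.
So sastagug → saolstagug.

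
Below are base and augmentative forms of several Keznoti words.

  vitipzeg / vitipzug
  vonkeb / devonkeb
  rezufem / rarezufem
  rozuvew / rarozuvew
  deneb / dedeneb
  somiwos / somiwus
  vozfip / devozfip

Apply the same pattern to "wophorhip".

"wophorhip" ends in -p. The one such stem in the data (vozfip → devozfip) adds the prefix de-, so the same rule applies.
The other patterns: stems ending in -m or -w add the prefix ra-; stems ending in -g or -s change the last vowel to 'u'.
So wophorhip → dewophorhip.

dewophorhip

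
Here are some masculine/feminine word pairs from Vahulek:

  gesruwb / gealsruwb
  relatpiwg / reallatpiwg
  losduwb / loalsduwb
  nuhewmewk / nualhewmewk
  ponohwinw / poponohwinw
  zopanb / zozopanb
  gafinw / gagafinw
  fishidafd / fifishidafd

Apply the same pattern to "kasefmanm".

kakasefmanm

"kasefmanm" has second-to-last letter 'n'. The stems whose second-to-last letter is 'n' (ponohwinw → poponohwinw, zopanb → zozopanb, gafinw → gagafinw) repeat the first consonant+vowel as a prefix.
The other pattern: stems whose second-to-last letter is 'w' insert -al- after the first vowel.
So kasefmanm → kakasefmanm.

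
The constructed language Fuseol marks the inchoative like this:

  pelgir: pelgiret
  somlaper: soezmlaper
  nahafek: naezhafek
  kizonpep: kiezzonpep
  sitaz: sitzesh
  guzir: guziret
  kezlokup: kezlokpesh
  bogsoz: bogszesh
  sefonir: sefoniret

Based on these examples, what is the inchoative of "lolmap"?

guzir and somlaper both end in -r yet inflect differently (guziret, soezmlaper), so the final letter is not what conditions the rule; the last vowel is.
"lolmap" has last vowel 'a'. The one such stem in the data (sitaz → sitzesh) deletes the last vowel and adds -esh (as do kezlokup, bogsoz), so the same rule applies.
So lolmap → lolmpesh.

lolmpesh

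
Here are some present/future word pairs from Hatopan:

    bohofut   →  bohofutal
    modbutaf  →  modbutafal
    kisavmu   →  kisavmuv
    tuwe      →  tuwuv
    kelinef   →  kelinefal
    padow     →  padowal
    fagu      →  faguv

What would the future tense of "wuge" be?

"wuge" ends in a vowel. The stems ending in a vowel (tuwe → tuwuv, kisavmu → kisavmuv, fagu → faguv) drop the final letter and add -uv.
So wuge → wuguv.

wuguv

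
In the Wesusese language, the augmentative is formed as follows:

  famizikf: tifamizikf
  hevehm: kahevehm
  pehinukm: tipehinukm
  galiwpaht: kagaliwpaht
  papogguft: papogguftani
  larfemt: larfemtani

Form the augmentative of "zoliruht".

kazoliruht

pehinukm and hevehm both end in -m yet inflect differently (tipehinukm, kahevehm), so the final letter is not what conditions the rule; the second-to-last letter is.
"zoliruht" has second-to-last letter 'h'. The stems whose second-to-last letter is 'h' (galiwpaht → kagaliwpaht, hevehm → kahevehm) add the prefix ka-.
The other patterns: stems whose second-to-last letter is 'k' add the prefix ti-; stems whose second-to-last letter is 'f' or 'm' add -ani.
So zoliruht → kazoliruht.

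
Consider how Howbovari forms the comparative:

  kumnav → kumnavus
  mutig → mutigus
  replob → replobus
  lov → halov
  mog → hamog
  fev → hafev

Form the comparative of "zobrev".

mutig and mog both end in -g yet inflect differently (mutigus, hamog), so the final letter is not what conditions the rule; the number of vowels is.
"zobrev" has 2 vowels. The stems with 2 vowels (mutig → mutigus, kumnav → kumnavus, replob → replobus) add -us.
The other pattern: stems with 1 vowel add the prefix ha-.
So zobrev → zobrevus.

zobrevus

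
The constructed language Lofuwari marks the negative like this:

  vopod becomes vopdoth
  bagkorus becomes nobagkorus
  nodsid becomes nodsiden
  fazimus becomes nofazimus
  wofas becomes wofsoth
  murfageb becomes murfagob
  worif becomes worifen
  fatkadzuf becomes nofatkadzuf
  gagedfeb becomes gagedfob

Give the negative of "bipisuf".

nobipisuf

"bipisuf" has last vowel 'u'. The stems whose last vowel is 'u' (fazimus → nofazimus, bagkorus → nobagkorus, fatkadzuf → nofatkadzuf) add the prefix no-.
The other patterns: stems whose last vowel is 'e' change the last vowel to 'o'; stems whose last vowel is 'i' add -en; stems whose last vowel is 'a' or 'o' delete the last vowel and add -oth.
So bipisuf → nobipisuf.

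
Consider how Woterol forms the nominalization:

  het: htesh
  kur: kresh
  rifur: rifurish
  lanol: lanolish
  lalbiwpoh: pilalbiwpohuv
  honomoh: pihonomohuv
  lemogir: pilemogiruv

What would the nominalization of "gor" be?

"gor" has 1 vowel. The stems with 1 vowel (het → htesh, kur → kresh) delete the last vowel and add -esh.
So gor → gresh.

gresh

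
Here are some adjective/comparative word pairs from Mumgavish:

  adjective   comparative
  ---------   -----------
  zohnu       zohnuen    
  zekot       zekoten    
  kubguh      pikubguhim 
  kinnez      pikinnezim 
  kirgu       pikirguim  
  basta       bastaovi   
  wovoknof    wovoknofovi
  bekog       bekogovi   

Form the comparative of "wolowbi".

"wolowbi" begins with w-. The one such stem in the data (wovoknof → wovoknofovi) adds -ovi, so the same rule applies.
So wolowbi → wolowbiovi.

wolowbiovi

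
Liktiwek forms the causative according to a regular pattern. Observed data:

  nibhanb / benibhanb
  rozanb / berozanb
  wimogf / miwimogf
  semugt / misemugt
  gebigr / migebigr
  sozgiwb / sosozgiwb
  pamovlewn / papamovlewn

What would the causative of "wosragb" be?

nibhanb and sozgiwb both end in -b yet inflect differently (benibhanb, sosozgiwb), so the final letter is not what conditions the rule; the second-to-last letter is.
"wosragb" has second-to-last letter 'g'. The stems whose second-to-last letter is 'g' (wimogf → miwimogf, semugt → misemugt, gebigr → migebigr) add the prefix mi-.
The other patterns: stems whose second-to-last letter is 'n' add the prefix be-; stems whose second-to-last letter is 'w' repeat the first consonant+vowel as a prefix.
So wosragb → miwosragb.

miwosragb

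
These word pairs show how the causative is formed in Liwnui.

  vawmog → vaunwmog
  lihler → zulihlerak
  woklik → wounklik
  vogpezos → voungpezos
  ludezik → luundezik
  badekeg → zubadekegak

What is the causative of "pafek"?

zupafekak

badekeg and vawmog both end in -g yet inflect differently (zubadekegak, vaunwmog), so the final letter is not what conditions the rule; the last vowel is.
"pafek" has last vowel 'e'. The stems whose last vowel is 'e' (lihler → zulihlerak, badekeg → zubadekegak) add zu- … -ak around the stem.
The other pattern: stems whose last vowel is 'i' or 'o' insert -un- after the first vowel.
So pafek → zupafekak.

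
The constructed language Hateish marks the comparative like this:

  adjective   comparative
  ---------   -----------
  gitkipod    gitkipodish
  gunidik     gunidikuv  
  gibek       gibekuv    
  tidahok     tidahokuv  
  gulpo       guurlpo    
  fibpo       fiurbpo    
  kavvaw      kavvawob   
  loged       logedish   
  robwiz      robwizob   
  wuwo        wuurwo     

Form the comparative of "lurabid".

lurabidish

"lurabid" ends in -d. The stems ending in -d (gitkipod → gitkipodish, loged → logedish) add -ish.
The other patterns: stems ending in -k add -uv; stems ending in -o insert -ur- after the first vowel; stems ending in -w or -z add -ob.
So lurabid → lurabidish.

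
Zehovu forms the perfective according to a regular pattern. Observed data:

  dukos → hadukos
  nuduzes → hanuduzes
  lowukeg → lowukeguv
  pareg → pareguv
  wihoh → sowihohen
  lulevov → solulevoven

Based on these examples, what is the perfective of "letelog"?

leteloguv

nuduzes and lowukeg both have last vowel 'e' yet inflect differently (hanuduzes, lowukeguv), so the last vowel is not what conditions the rule; the final letter is.
"letelog" ends in -g. The stems ending in -g (lowukeg → lowukeguv, pareg → pareguv) add -uv.
The other patterns: stems ending in -s add the prefix ha-; stems ending in -h or -v add so- … -en around the stem.
So letelog → leteloguv.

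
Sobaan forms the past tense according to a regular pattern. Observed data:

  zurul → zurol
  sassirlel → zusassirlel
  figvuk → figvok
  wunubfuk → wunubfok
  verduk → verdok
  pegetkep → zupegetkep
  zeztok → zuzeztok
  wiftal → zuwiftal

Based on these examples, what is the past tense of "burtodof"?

"burtodof" has last vowel 'o'. The one such stem in the data (zeztok → zuzeztok) adds the prefix zu-, so the same rule applies.
The other pattern: stems whose last vowel is 'u' change the last vowel to 'o'.
So burtodof → zuburtodof.

zuburtodof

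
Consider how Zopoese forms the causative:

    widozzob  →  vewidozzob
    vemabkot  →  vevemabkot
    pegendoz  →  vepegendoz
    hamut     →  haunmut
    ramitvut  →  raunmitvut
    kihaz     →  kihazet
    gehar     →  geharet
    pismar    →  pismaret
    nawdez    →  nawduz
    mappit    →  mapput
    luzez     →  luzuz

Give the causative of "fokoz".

vefokoz

"fokoz" has last vowel 'o'. The stems whose last vowel is 'o' (widozzob → vewidozzob, vemabkot → vevemabkot, pegendoz → vepegendoz) add the prefix ve-.
The other patterns: stems whose last vowel is 'u' insert -un- after the first vowel; stems whose last vowel is 'a' add -et; stems whose last vowel is 'e' or 'i' change the last vowel to 'u'.
So fokoz → vefokoz.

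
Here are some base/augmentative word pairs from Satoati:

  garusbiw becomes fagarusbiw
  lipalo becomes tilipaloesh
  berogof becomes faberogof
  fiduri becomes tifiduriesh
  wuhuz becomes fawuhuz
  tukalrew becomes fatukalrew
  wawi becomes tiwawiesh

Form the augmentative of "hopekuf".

lipalo and berogof both have last vowel 'o' yet inflect differently (tilipaloesh, faberogof), so the last vowel is not what conditions the rule; whether the stem ends in a vowel or a consonant is.
"hopekuf" ends in a consonant. The stems ending in a consonant (berogof → faberogof, wuhuz → fawuhuz, tukalrew → fatukalrew) add the prefix fa-.
So hopekuf → fahopekuf.

fahopekuf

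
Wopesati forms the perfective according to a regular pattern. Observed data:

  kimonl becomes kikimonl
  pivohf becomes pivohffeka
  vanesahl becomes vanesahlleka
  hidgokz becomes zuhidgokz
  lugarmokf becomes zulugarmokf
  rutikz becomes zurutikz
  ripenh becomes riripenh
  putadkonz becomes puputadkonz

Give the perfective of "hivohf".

"hivohf" has second-to-last letter 'h'. The stems whose second-to-last letter is 'h' (vanesahl → vanesahlleka, pivohf → pivohffeka) double the final consonant and add -eka.
The other patterns: stems whose second-to-last letter is 'k' add the prefix zu-; stems whose second-to-last letter is 'n' repeat the first consonant+vowel as a prefix.
So hivohf → hivohffeka.

hivohffeka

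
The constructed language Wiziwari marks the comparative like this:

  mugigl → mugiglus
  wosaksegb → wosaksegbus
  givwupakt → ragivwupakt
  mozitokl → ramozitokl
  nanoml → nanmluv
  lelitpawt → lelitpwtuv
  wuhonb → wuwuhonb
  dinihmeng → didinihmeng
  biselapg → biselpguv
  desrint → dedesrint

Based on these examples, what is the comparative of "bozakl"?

mugigl and mozitokl both end in -l yet inflect differently (mugiglus, ramozitokl), so the final letter is not what conditions the rule; the second-to-last letter is.
"bozakl" has second-to-last letter 'k'. The stems whose second-to-last letter is 'k' (mozitokl → ramozitokl, givwupakt → ragivwupakt) add the prefix ra-.
The other patterns: stems whose second-to-last letter is 'g' add -us; stems whose second-to-last letter is 'n' repeat the first consonant+vowel as a prefix; stems whose second-to-last letter is 'm', 'p' or 'w' delete the last vowel and add -uv.
So bozakl → rabozakl.

rabozakl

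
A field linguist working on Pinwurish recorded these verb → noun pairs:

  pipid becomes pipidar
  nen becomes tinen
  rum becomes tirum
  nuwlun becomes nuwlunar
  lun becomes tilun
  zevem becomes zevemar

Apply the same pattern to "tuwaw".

"tuwaw" has 2 vowels. The stems with 2 vowels (pipid → pipidar, nuwlun → nuwlunar, zevem → zevemar) add -ar.
So tuwaw → tuwawar.

tuwawar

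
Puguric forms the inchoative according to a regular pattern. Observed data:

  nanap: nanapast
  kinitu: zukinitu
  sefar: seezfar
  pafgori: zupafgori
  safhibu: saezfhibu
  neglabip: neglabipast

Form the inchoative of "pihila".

zupihila

"pihila" begins with p-. The one such stem in the data (pafgori → zupafgori) adds the prefix zu-, so the same rule applies.
So pihila → zupihila.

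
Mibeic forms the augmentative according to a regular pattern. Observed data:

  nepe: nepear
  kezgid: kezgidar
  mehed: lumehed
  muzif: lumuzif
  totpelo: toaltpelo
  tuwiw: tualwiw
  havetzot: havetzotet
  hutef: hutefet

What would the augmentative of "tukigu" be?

tualkigu

kezgid and mehed both end in -d yet inflect differently (kezgidar, lumehed), so the final letter is not what conditions the rule; the first letter is.
"tukigu" begins with t-. The stems beginning with t- (totpelo → toaltpelo, tuwiw → tualwiw) insert -al- after the first vowel.
The other patterns: stems beginning with k- or n- add -ar; stems beginning with m- add the prefix lu-; stems beginning with h- add -et.
So tukigu → tualkigu.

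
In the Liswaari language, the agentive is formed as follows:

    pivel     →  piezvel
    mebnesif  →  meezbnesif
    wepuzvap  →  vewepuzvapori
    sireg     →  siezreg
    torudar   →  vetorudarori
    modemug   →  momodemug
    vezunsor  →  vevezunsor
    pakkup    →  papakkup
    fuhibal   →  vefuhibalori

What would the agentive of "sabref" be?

wepuzvap and pakkup both end in -p yet inflect differently (vewepuzvapori, papakkup), so the final letter is not what conditions the rule; the last vowel is.
"sabref" has last vowel 'e'. The stems whose last vowel is 'e' (sireg → siezreg, pivel → piezvel) insert -ez- after the first vowel.
The other patterns: stems whose last vowel is 'a' add ve- … -ori around the stem; stems whose last vowel is 'o' or 'u' repeat the first consonant+vowel as a prefix.
So sabref → saezbref.

saezbref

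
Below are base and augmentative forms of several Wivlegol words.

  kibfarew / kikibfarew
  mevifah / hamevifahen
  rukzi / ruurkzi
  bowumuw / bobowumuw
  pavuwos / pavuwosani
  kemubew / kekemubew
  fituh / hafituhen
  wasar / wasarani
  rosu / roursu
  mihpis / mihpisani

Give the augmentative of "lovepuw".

lolovepuw

wasar and mevifah both have last vowel 'a' yet inflect differently (wasarani, hamevifahen), so the last vowel is not what conditions the rule; the final letter is.
"lovepuw" ends in -w. The stems ending in -w (kibfarew → kikibfarew, kemubew → kekemubew, bowumuw → bobowumuw) repeat the first consonant+vowel as a prefix.
So lovepuw → lolovepuw.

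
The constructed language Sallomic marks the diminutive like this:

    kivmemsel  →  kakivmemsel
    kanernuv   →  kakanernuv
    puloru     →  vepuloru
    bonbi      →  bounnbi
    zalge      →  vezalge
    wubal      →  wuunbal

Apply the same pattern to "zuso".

vezuso

wubal and kivmemsel both end in -l yet inflect differently (wuunbal, kakivmemsel), so the final letter is not what conditions the rule; the first letter is.
"zuso" begins with z-. The one such stem in the data (zalge → vezalge) adds the prefix ve-, so the same rule applies.
So zuso → vezuso.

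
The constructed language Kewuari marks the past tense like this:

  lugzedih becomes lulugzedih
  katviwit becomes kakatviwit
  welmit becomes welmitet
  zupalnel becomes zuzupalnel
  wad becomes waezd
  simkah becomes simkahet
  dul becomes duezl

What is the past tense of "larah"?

simkah and lugzedih both end in -h yet inflect differently (simkahet, lulugzedih), so the final letter is not what conditions the rule; the number of vowels is.
"larah" has 2 vowels. The stems with 2 vowels (simkah → simkahet, welmit → welmitet) add -et.
The other patterns: stems with 1 vowel insert -ez- after the first vowel; stems with 3 vowels repeat the first consonant+vowel as a prefix.
So larah → larahet.

larahet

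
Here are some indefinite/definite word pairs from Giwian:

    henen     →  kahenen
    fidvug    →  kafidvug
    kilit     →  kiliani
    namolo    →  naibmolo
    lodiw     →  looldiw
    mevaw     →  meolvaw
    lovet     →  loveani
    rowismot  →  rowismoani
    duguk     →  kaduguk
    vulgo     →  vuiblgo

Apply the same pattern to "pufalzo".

puibfalzo

"pufalzo" ends in -o. The stems ending in -o (namolo → naibmolo, vulgo → vuiblgo) insert -ib- after the first vowel.
The other patterns: stems ending in -w insert -ol- after the first vowel; stems ending in -t drop the final letter and add -ani; stems ending in -g, -k or -n add the prefix ka-.
So pufalzo → puibfalzo.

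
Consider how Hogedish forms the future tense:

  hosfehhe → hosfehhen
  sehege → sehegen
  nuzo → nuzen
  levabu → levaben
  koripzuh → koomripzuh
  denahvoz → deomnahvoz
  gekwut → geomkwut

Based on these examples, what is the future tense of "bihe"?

bihen

"bihe" ends in a vowel. The stems ending in a vowel (hosfehhe → hosfehhen, sehege → sehegen, nuzo → nuzen) drop the final letter and add -en.
The other pattern: stems ending in a consonant insert -om- after the first vowel.
So bihe → bihen.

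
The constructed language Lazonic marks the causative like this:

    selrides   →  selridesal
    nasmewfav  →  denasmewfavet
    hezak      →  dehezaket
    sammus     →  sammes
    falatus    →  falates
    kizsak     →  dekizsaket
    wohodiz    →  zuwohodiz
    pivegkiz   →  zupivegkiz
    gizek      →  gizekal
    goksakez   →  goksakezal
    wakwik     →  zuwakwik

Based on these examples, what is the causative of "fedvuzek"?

"fedvuzek" has last vowel 'e'. The stems whose last vowel is 'e' (goksakez → goksakezal, gizek → gizekal, selrides → selridesal) add -al.
The other patterns: stems whose last vowel is 'a' add de- … -et around the stem; stems whose last vowel is 'u' change the last vowel to 'e'; stems whose last vowel is 'i' add the prefix zu-.
So fedvuzek → fedvuzekal.

fedvuzekal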